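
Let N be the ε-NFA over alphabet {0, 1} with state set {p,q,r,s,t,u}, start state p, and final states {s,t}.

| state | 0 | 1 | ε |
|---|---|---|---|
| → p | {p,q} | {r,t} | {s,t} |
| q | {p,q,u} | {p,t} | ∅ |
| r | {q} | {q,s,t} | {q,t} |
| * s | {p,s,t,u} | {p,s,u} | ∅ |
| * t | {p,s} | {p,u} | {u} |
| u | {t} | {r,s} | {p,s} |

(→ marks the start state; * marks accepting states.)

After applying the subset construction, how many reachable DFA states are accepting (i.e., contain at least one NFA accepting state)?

Start state of the DFA: {p,s,t,u} (ε-closure of the NFA start).
{p,s,t,u} --0--> {p,q,s,t,u}  [new]
{p,s,t,u} --1--> {p,q,r,s,t,u}  [new]
{p,q,s,t,u} --0--> {p,q,s,t,u}  [seen]
{p,q,s,t,u} --1--> {p,q,r,s,t,u}  [seen]
{p,q,r,s,t,u} --0--> {p,q,s,t,u}  [seen]
{p,q,r,s,t,u} --1--> {p,q,r,s,t,u}  [seen]
Reachable DFA states: {p,s,t,u}, {p,q,s,t,u}, {p,q,r,s,t,u}.
Accepting DFA states (contain an NFA accepting state): {p,s,t,u}, {p,q,s,t,u}, {p,q,r,s,t,u}.

3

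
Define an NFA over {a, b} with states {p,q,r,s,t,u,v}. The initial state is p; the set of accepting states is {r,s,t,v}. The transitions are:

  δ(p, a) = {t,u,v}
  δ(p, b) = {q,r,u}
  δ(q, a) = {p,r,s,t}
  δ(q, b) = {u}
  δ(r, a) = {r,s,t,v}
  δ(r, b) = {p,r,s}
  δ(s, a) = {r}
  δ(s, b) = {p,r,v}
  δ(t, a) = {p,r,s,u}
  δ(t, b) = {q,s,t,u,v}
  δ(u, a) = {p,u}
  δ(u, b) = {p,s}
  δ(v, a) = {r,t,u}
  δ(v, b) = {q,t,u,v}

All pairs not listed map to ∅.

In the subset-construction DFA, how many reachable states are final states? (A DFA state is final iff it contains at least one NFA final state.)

Start state of the DFA: {p}.
{p} --a--> {t,u,v}  [new]
{p} --b--> {q,r,u}  [new]
{t,u,v} --a--> {p,r,s,t,u}  [new]
{t,u,v} --b--> {p,q,s,t,u,v}  [new]
{q,r,u} --a--> {p,r,s,t,u,v}  [new]
{q,r,u} --b--> {p,r,s,u}  [new]
{p,r,s,t,u} --a--> {p,r,s,t,u,v}  [seen]
{p,r,s,t,u} --b--> {p,q,r,s,t,u,v}  [new]
{p,q,s,t,u,v} --a--> {p,r,s,t,u,v}  [seen]
{p,q,s,t,u,v} --b--> {p,q,r,s,t,u,v}  [seen]
{p,r,s,t,u,v} --a--> {p,r,s,t,u,v}  [seen]
{p,r,s,t,u,v} --b--> {p,q,r,s,t,u,v}  [seen]
{p,r,s,u} --a--> {p,r,s,t,u,v}  [seen]
{p,r,s,u} --b--> {p,q,r,s,u,v}  [new]
{p,q,r,s,t,u,v} --a--> {p,r,s,t,u,v}  [seen]
{p,q,r,s,t,u,v} --b--> {p,q,r,s,t,u,v}  [seen]
{p,q,r,s,u,v} --a--> {p,r,s,t,u,v}  [seen]
{p,q,r,s,u,v} --b--> {p,q,r,s,t,u,v}  [seen]
Reachable DFA states: {p}, {t,u,v}, {q,r,u}, {p,r,s,t,u}, {p,q,s,t,u,v}, {p,r,s,t,u,v}, {p,r,s,u}, {p,q,r,s,t,u,v}, {p,q,r,s,u,v}.
Accepting DFA states (contain an NFA accepting state): {t,u,v}, {q,r,u}, {p,r,s,t,u}, {p,q,s,t,u,v}, {p,r,s,t,u,v}, {p,r,s,u}, {p,q,r,s,t,u,v}, {p,q,r,s,u,v}.

8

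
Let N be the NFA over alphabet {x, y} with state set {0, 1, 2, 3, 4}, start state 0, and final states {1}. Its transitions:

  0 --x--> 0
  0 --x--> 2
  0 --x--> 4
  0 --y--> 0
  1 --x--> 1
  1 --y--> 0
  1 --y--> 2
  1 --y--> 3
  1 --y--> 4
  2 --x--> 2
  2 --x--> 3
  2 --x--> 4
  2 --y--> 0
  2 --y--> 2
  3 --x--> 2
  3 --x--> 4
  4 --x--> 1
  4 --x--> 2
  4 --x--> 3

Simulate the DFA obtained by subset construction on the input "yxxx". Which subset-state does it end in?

{0, 1, 2, 3, 4}

Start: {0}.
δ(0,y) = {0}.
Union: {0}.
After y: {0}.
δ(0,x) = {0, 2, 4}.
Union: {0, 2, 4}.
After x: {0, 2, 4}.
δ(0,x) = {0, 2, 4}; δ(2,x) = {2, 3, 4}; δ(4,x) = {1, 2, 3}.
Union: {0, 1, 2, 3, 4}.
After x: {0, 1, 2, 3, 4}.
δ(0,x) = {0, 2, 4}; δ(1,x) = {1}; δ(2,x) = {2, 3, 4}; δ(3,x) = {2, 4}; δ(4,x) = {1, 2, 3}.
Union: {0, 1, 2, 3, 4}.
After x: {0, 1, 2, 3, 4}.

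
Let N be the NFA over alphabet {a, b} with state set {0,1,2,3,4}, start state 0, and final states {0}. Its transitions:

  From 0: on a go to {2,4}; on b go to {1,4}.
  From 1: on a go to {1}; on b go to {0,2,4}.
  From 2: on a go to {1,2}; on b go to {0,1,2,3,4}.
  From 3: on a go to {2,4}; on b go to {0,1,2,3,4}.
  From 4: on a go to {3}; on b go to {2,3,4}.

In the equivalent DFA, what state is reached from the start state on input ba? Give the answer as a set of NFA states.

{1,3}

Start: {0}.
δ(0,b) = {1,4}.
Union: {1,4}.
After b: {1,4}.
δ(1,a) = {1}; δ(4,a) = {3}.
Union: {1,3}.
After a: {1,3}.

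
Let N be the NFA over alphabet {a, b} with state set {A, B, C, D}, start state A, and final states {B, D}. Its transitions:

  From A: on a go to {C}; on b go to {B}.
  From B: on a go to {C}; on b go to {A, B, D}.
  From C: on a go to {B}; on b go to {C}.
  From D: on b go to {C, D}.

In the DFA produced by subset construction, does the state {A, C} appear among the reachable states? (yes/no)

Start state of the DFA: {A}.
{A} --a--> {C}  [new]
{A} --b--> {B}  [new]
{C} --a--> {B}  [seen]
{C} --b--> {C}  [seen]
{B} --a--> {C}  [seen]
{B} --b--> {A, B, D}  [new]
{A, B, D} --a--> {C}  [seen]
{A, B, D} --b--> {A, B, C, D}  [new]
{A, B, C, D} --a--> {B, C}  [new]
{A, B, C, D} --b--> {A, B, C, D}  [seen]
{B, C} --a--> {B, C}  [seen]
{B, C} --b--> {A, B, C, D}  [seen]
Reachable DFA states: {A}, {C}, {B}, {A, B, D}, {A, B, C, D}, {B, C}.
{A, C} is not among them.

no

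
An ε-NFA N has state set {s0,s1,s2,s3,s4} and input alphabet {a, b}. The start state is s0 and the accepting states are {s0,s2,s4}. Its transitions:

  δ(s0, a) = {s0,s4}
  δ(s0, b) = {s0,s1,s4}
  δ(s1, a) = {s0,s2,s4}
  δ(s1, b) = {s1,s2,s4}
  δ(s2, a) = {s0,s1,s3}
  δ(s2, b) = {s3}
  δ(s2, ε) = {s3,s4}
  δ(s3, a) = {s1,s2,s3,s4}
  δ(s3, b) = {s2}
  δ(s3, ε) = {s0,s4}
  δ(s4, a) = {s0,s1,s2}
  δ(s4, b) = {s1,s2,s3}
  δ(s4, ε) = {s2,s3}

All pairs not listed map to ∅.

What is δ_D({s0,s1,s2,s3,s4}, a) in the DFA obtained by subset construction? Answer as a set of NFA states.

δ(s0,a) = {s0,s4}; δ(s1,a) = {s0,s2,s4}; δ(s2,a) = {s0,s1,s3}; δ(s3,a) = {s1,s2,s3,s4}; δ(s4,a) = {s0,s1,s2}.
Union: {s0,s1,s2,s3,s4}.

{s0,s1,s2,s3,s4}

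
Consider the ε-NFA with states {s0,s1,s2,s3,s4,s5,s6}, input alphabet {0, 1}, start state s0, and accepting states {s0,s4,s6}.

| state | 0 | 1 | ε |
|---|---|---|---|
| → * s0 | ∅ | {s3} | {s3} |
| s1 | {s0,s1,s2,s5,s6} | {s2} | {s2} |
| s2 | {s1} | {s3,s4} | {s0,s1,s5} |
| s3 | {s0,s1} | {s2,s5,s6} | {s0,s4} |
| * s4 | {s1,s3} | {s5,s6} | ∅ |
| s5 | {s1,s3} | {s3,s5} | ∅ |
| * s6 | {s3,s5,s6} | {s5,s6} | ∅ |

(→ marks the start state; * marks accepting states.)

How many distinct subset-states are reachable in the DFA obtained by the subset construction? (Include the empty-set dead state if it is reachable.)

Start state of the DFA: {s0,s3,s4} (ε-closure of the NFA start).
{s0,s3,s4} --0--> {s0,s1,s2,s3,s4,s5}  [new]
{s0,s3,s4} --1--> {s0,s1,s2,s3,s4,s5,s6}  [new]
{s0,s1,s2,s3,s4,s5} --0--> {s0,s1,s2,s3,s4,s5,s6}  [seen]
{s0,s1,s2,s3,s4,s5} --1--> {s0,s1,s2,s3,s4,s5,s6}  [seen]
{s0,s1,s2,s3,s4,s5,s6} --0--> {s0,s1,s2,s3,s4,s5,s6}  [seen]
{s0,s1,s2,s3,s4,s5,s6} --1--> {s0,s1,s2,s3,s4,s5,s6}  [seen]
Reachable DFA states: {s0,s3,s4}, {s0,s1,s2,s3,s4,s5}, {s0,s1,s2,s3,s4,s5,s6}.

3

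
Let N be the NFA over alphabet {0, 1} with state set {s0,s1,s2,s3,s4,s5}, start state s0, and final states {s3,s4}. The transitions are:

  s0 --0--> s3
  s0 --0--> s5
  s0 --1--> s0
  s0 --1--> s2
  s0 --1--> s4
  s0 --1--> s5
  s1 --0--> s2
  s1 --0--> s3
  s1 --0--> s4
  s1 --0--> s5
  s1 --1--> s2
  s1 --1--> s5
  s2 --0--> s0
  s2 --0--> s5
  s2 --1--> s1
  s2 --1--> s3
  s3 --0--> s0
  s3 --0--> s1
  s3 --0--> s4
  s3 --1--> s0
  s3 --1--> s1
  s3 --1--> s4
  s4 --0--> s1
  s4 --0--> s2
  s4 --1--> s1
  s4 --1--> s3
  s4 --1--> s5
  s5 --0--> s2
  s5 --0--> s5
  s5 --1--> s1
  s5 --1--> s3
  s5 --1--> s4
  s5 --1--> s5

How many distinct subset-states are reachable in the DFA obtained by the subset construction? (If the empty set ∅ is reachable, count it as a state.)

7

Start state of the DFA: {s0}.
{s0} --0--> {s3,s5}  [new]
{s0} --1--> {s0,s2,s4,s5}  [new]
{s3,s5} --0--> {s0,s1,s2,s4,s5}  [new]
{s3,s5} --1--> {s0,s1,s3,s4,s5}  [new]
{s0,s2,s4,s5} --0--> {s0,s1,s2,s3,s5}  [new]
{s0,s2,s4,s5} --1--> {s0,s1,s2,s3,s4,s5}  [new]
{s0,s1,s2,s4,s5} --0--> {s0,s1,s2,s3,s4,s5}  [seen]
{s0,s1,s2,s4,s5} --1--> {s0,s1,s2,s3,s4,s5}  [seen]
{s0,s1,s3,s4,s5} --0--> {s0,s1,s2,s3,s4,s5}  [seen]
{s0,s1,s3,s4,s5} --1--> {s0,s1,s2,s3,s4,s5}  [seen]
{s0,s1,s2,s3,s5} --0--> {s0,s1,s2,s3,s4,s5}  [seen]
{s0,s1,s2,s3,s5} --1--> {s0,s1,s2,s3,s4,s5}  [seen]
{s0,s1,s2,s3,s4,s5} --0--> {s0,s1,s2,s3,s4,s5}  [seen]
{s0,s1,s2,s3,s4,s5} --1--> {s0,s1,s2,s3,s4,s5}  [seen]
Reachable DFA states: {s0}, {s3,s5}, {s0,s2,s4,s5}, {s0,s1,s2,s4,s5}, {s0,s1,s3,s4,s5}, {s0,s1,s2,s3,s5}, {s0,s1,s2,s3,s4,s5}.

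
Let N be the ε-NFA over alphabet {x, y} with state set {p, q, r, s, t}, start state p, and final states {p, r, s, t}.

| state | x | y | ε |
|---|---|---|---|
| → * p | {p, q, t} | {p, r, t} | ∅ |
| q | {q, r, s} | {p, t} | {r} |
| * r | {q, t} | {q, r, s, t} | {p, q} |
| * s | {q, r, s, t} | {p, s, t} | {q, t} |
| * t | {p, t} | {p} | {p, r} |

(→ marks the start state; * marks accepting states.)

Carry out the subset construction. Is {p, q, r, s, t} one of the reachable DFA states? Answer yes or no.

yes

Start state of the DFA: {p} (ε-closure of the NFA start).
{p} --x--> {p, q, r, t}  [new]
{p} --y--> {p, q, r, t}  [seen]
{p, q, r, t} --x--> {p, q, r, s, t}  [new]
{p, q, r, t} --y--> {p, q, r, s, t}  [seen]
{p, q, r, s, t} --x--> {p, q, r, s, t}  [seen]
{p, q, r, s, t} --y--> {p, q, r, s, t}  [seen]
Reachable DFA states: {p}, {p, q, r, t}, {p, q, r, s, t}.
{p, q, r, s, t} is among them.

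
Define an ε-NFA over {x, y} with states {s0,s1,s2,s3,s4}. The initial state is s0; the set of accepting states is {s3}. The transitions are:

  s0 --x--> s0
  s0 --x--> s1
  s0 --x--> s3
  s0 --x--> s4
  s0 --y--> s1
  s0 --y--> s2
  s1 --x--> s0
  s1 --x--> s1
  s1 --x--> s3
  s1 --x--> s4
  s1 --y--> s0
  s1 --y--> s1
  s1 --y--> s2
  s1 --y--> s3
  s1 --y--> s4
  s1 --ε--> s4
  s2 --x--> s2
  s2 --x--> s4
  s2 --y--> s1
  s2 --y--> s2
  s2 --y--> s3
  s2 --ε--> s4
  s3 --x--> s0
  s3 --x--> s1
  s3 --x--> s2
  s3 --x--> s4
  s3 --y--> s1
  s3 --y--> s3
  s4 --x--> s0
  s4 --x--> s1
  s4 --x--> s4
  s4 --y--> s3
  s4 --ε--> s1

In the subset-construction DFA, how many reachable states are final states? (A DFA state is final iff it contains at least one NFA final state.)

2

Start state of the DFA: {s0} (ε-closure of the NFA start).
{s0} --x--> {s0,s1,s3,s4}  [new]
{s0} --y--> {s1,s2,s4}  [new]
{s0,s1,s3,s4} --x--> {s0,s1,s2,s3,s4}  [new]
{s0,s1,s3,s4} --y--> {s0,s1,s2,s3,s4}  [seen]
{s1,s2,s4} --x--> {s0,s1,s2,s3,s4}  [seen]
{s1,s2,s4} --y--> {s0,s1,s2,s3,s4}  [seen]
{s0,s1,s2,s3,s4} --x--> {s0,s1,s2,s3,s4}  [seen]
{s0,s1,s2,s3,s4} --y--> {s0,s1,s2,s3,s4}  [seen]
Reachable DFA states: {s0}, {s0,s1,s3,s4}, {s1,s2,s4}, {s0,s1,s2,s3,s4}.
Accepting DFA states (contain an NFA accepting state): {s0,s1,s3,s4}, {s0,s1,s2,s3,s4}.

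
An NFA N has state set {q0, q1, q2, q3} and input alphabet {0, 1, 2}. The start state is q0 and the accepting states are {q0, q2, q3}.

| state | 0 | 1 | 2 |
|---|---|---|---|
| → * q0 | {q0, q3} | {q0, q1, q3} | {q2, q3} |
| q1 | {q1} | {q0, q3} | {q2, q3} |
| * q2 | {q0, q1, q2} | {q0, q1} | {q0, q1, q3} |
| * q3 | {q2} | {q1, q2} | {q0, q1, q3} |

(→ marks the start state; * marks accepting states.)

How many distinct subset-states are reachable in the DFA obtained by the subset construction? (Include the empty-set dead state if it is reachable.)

7

Start state of the DFA: {q0}.
{q0} --0--> {q0, q3}  [new]
{q0} --1--> {q0, q1, q3}  [new]
{q0} --2--> {q2, q3}  [new]
{q0, q3} --0--> {q0, q2, q3}  [new]
{q0, q3} --1--> {q0, q1, q2, q3}  [new]
{q0, q3} --2--> {q0, q1, q2, q3}  [seen]
{q0, q1, q3} --0--> {q0, q1, q2, q3}  [seen]
{q0, q1, q3} --1--> {q0, q1, q2, q3}  [seen]
{q0, q1, q3} --2--> {q0, q1, q2, q3}  [seen]
{q2, q3} --0--> {q0, q1, q2}  [new]
{q2, q3} --1--> {q0, q1, q2}  [seen]
{q2, q3} --2--> {q0, q1, q3}  [seen]
{q0, q2, q3} --0--> {q0, q1, q2, q3}  [seen]
{q0, q2, q3} --1--> {q0, q1, q2, q3}  [seen]
{q0, q2, q3} --2--> {q0, q1, q2, q3}  [seen]
{q0, q1, q2, q3} --0--> {q0, q1, q2, q3}  [seen]
{q0, q1, q2, q3} --1--> {q0, q1, q2, q3}  [seen]
{q0, q1, q2, q3} --2--> {q0, q1, q2, q3}  [seen]
{q0, q1, q2} --0--> {q0, q1, q2, q3}  [seen]
{q0, q1, q2} --1--> {q0, q1, q3}  [seen]
{q0, q1, q2} --2--> {q0, q1, q2, q3}  [seen]
Reachable DFA states: {q0}, {q0, q3}, {q0, q1, q3}, {q2, q3}, {q0, q2, q3}, {q0, q1, q2, q3}, {q0, q1, q2}.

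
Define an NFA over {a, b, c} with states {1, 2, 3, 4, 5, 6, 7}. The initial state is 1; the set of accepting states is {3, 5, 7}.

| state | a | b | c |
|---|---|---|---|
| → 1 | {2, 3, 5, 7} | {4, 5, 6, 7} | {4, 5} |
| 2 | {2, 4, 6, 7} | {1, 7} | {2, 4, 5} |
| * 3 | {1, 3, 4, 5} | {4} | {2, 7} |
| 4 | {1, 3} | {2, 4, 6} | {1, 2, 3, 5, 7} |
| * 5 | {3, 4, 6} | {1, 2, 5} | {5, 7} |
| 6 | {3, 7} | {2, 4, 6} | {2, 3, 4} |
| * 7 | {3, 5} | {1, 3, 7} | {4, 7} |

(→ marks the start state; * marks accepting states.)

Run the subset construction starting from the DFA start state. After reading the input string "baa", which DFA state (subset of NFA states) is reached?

{1, 2, 3, 4, 5, 6, 7}

Start: {1}.
δ(1,b) = {4, 5, 6, 7}.
Union: {4, 5, 6, 7}.
After b: {4, 5, 6, 7}.
δ(4,a) = {1, 3}; δ(5,a) = {3, 4, 6}; δ(6,a) = {3, 7}; δ(7,a) = {3, 5}.
Union: {1, 3, 4, 5, 6, 7}.
After a: {1, 3, 4, 5, 6, 7}.
δ(1,a) = {2, 3, 5, 7}; δ(3,a) = {1, 3, 4, 5}; δ(4,a) = {1, 3}; δ(5,a) = {3, 4, 6}; δ(6,a) = {3, 7}; δ(7,a) = {3, 5}.
Union: {1, 2, 3, 4, 5, 6, 7}.
After a: {1, 2, 3, 4, 5, 6, 7}.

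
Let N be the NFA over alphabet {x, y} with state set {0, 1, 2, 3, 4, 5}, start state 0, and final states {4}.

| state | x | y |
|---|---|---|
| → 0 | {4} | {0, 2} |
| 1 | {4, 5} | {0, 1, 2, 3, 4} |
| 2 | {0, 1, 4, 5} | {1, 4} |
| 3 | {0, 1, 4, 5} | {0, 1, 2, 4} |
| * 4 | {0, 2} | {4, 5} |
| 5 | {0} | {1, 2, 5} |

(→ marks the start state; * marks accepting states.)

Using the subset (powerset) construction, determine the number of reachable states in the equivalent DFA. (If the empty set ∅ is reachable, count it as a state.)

10

Start state of the DFA: {0}.
{0} --x--> {4}  [new]
{0} --y--> {0, 2}  [new]
{4} --x--> {0, 2}  [seen]
{4} --y--> {4, 5}  [new]
{0, 2} --x--> {0, 1, 4, 5}  [new]
{0, 2} --y--> {0, 1, 2, 4}  [new]
{4, 5} --x--> {0, 2}  [seen]
{4, 5} --y--> {1, 2, 4, 5}  [new]
{0, 1, 4, 5} --x--> {0, 2, 4, 5}  [new]
{0, 1, 4, 5} --y--> {0, 1, 2, 3, 4, 5}  [new]
{0, 1, 2, 4} --x--> {0, 1, 2, 4, 5}  [new]
{0, 1, 2, 4} --y--> {0, 1, 2, 3, 4, 5}  [seen]
{1, 2, 4, 5} --x--> {0, 1, 2, 4, 5}  [seen]
{1, 2, 4, 5} --y--> {0, 1, 2, 3, 4, 5}  [seen]
{0, 2, 4, 5} --x--> {0, 1, 2, 4, 5}  [seen]
{0, 2, 4, 5} --y--> {0, 1, 2, 4, 5}  [seen]
{0, 1, 2, 3, 4, 5} --x--> {0, 1, 2, 4, 5}  [seen]
{0, 1, 2, 3, 4, 5} --y--> {0, 1, 2, 3, 4, 5}  [seen]
{0, 1, 2, 4, 5} --x--> {0, 1, 2, 4, 5}  [seen]
{0, 1, 2, 4, 5} --y--> {0, 1, 2, 3, 4, 5}  [seen]
Reachable DFA states: {0}, {4}, {0, 2}, {4, 5}, {0, 1, 4, 5}, {0, 1, 2, 4}, {1, 2, 4, 5}, {0, 2, 4, 5}, {0, 1, 2, 3, 4, 5}, {0, 1, 2, 4, 5}.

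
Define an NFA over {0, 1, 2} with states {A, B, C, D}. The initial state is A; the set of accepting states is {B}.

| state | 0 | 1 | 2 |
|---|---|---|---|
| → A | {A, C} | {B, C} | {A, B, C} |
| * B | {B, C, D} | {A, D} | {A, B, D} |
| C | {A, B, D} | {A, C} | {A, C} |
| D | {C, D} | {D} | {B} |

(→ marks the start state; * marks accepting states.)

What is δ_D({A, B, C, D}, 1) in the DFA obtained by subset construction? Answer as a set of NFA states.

{A, B, C, D}

δ(A,1) = {B, C}; δ(B,1) = {A, D}; δ(C,1) = {A, C}; δ(D,1) = {D}.
Union: {A, B, C, D}.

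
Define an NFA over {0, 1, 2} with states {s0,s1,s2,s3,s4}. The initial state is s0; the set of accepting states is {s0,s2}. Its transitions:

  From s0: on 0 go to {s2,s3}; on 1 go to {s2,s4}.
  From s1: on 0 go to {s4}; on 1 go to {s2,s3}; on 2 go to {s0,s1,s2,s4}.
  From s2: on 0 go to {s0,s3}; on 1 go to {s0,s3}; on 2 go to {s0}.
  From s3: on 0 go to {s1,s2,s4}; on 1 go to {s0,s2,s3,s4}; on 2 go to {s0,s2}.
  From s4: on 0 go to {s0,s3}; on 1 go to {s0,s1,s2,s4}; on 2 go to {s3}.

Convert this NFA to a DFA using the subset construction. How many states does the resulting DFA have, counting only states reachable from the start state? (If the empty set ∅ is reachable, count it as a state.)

Start state of the DFA: {s0}.
{s0} --0--> {s2,s3}  [new]
{s0} --1--> {s2,s4}  [new]
{s0} --2--> ∅  [new]
{s2,s3} --0--> {s0,s1,s2,s3,s4}  [new]
{s2,s3} --1--> {s0,s2,s3,s4}  [new]
{s2,s3} --2--> {s0,s2}  [new]
{s2,s4} --0--> {s0,s3}  [new]
{s2,s4} --1--> {s0,s1,s2,s3,s4}  [seen]
{s2,s4} --2--> {s0,s3}  [seen]
∅ --0--> ∅  [seen]
∅ --1--> ∅  [seen]
∅ --2--> ∅  [seen]
{s0,s1,s2,s3,s4} --0--> {s0,s1,s2,s3,s4}  [seen]
{s0,s1,s2,s3,s4} --1--> {s0,s1,s2,s3,s4}  [seen]
{s0,s1,s2,s3,s4} --2--> {s0,s1,s2,s3,s4}  [seen]
{s0,s2,s3,s4} --0--> {s0,s1,s2,s3,s4}  [seen]
{s0,s2,s3,s4} --1--> {s0,s1,s2,s3,s4}  [seen]
{s0,s2,s3,s4} --2--> {s0,s2,s3}  [new]
{s0,s2} --0--> {s0,s2,s3}  [seen]
{s0,s2} --1--> {s0,s2,s3,s4}  [seen]
{s0,s2} --2--> {s0}  [seen]
{s0,s3} --0--> {s1,s2,s3,s4}  [new]
{s0,s3} --1--> {s0,s2,s3,s4}  [seen]
{s0,s3} --2--> {s0,s2}  [seen]
{s0,s2,s3} --0--> {s0,s1,s2,s3,s4}  [seen]
{s0,s2,s3} --1--> {s0,s2,s3,s4}  [seen]
{s0,s2,s3} --2--> {s0,s2}  [seen]
{s1,s2,s3,s4} --0--> {s0,s1,s2,s3,s4}  [seen]
{s1,s2,s3,s4} --1--> {s0,s1,s2,s3,s4}  [seen]
{s1,s2,s3,s4} --2--> {s0,s1,s2,s3,s4}  [seen]
Reachable DFA states: {s0}, {s2,s3}, {s2,s4}, ∅, {s0,s1,s2,s3,s4}, {s0,s2,s3,s4}, {s0,s2}, {s0,s3}, {s0,s2,s3}, {s1,s2,s3,s4}.

10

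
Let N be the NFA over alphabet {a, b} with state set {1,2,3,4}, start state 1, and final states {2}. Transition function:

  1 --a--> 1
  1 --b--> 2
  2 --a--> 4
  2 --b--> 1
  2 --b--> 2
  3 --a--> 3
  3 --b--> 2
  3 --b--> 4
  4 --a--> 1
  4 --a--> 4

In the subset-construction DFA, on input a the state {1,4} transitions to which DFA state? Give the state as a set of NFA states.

{1,4}

δ(1,a) = {1}; δ(4,a) = {1,4}.
Union: {1,4}.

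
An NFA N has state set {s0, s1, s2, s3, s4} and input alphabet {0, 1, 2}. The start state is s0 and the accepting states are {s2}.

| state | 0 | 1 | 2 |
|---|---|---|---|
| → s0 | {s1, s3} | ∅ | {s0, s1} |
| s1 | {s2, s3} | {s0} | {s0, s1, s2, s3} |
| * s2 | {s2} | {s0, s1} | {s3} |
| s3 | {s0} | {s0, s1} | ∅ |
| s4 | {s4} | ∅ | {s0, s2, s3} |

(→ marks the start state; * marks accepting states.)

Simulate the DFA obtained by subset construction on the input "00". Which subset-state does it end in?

Start: {s0}.
δ(s0,0) = {s1, s3}.
Union: {s1, s3}.
After 0: {s1, s3}.
δ(s1,0) = {s2, s3}; δ(s3,0) = {s0}.
Union: {s0, s2, s3}.
After 0: {s0, s2, s3}.

{s0, s2, s3}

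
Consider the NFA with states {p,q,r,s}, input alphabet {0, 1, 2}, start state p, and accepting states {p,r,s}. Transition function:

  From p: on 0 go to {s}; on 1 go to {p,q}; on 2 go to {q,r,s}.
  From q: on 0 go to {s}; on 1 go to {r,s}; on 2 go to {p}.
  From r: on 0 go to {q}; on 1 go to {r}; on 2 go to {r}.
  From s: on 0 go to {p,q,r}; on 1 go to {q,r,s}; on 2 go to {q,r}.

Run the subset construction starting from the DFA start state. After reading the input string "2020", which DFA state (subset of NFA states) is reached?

Start: {p}.
δ(p,2) = {q,r,s}.
Union: {q,r,s}.
After 2: {q,r,s}.
δ(q,0) = {s}; δ(r,0) = {q}; δ(s,0) = {p,q,r}.
Union: {p,q,r,s}.
After 0: {p,q,r,s}.
δ(p,2) = {q,r,s}; δ(q,2) = {p}; δ(r,2) = {r}; δ(s,2) = {q,r}.
Union: {p,q,r,s}.
After 2: {p,q,r,s}.
δ(p,0) = {s}; δ(q,0) = {s}; δ(r,0) = {q}; δ(s,0) = {p,q,r}.
Union: {p,q,r,s}.
After 0: {p,q,r,s}.

{p,q,r,s}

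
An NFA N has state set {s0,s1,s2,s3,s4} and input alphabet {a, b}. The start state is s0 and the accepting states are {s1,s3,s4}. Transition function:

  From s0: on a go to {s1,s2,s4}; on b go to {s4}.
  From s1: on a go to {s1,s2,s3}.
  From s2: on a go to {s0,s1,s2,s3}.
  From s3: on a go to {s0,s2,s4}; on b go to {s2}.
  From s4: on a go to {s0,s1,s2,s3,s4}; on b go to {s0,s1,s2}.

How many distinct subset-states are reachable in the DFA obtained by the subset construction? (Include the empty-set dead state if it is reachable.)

Start state of the DFA: {s0}.
{s0} --a--> {s1,s2,s4}  [new]
{s0} --b--> {s4}  [new]
{s1,s2,s4} --a--> {s0,s1,s2,s3,s4}  [new]
{s1,s2,s4} --b--> {s0,s1,s2}  [new]
{s4} --a--> {s0,s1,s2,s3,s4}  [seen]
{s4} --b--> {s0,s1,s2}  [seen]
{s0,s1,s2,s3,s4} --a--> {s0,s1,s2,s3,s4}  [seen]
{s0,s1,s2,s3,s4} --b--> {s0,s1,s2,s4}  [new]
{s0,s1,s2} --a--> {s0,s1,s2,s3,s4}  [seen]
{s0,s1,s2} --b--> {s4}  [seen]
{s0,s1,s2,s4} --a--> {s0,s1,s2,s3,s4}  [seen]
{s0,s1,s2,s4} --b--> {s0,s1,s2,s4}  [seen]
Reachable DFA states: {s0}, {s1,s2,s4}, {s4}, {s0,s1,s2,s3,s4}, {s0,s1,s2}, {s0,s1,s2,s4}.

6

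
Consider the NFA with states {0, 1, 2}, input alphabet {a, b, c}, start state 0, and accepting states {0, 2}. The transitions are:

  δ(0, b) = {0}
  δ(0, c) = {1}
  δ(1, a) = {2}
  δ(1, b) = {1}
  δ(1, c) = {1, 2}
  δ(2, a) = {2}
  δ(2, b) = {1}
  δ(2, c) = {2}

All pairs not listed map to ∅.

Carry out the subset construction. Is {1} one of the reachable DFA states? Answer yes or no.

yes

Start state of the DFA: {0}.
{0} --a--> ∅  [new]
{0} --b--> {0}  [seen]
{0} --c--> {1}  [new]
∅ --a--> ∅  [seen]
∅ --b--> ∅  [seen]
∅ --c--> ∅  [seen]
{1} --a--> {2}  [new]
{1} --b--> {1}  [seen]
{1} --c--> {1, 2}  [new]
{2} --a--> {2}  [seen]
{2} --b--> {1}  [seen]
{2} --c--> {2}  [seen]
{1, 2} --a--> {2}  [seen]
{1, 2} --b--> {1}  [seen]
{1, 2} --c--> {1, 2}  [seen]
Reachable DFA states: {0}, ∅, {1}, {2}, {1, 2}.
{1} is among them.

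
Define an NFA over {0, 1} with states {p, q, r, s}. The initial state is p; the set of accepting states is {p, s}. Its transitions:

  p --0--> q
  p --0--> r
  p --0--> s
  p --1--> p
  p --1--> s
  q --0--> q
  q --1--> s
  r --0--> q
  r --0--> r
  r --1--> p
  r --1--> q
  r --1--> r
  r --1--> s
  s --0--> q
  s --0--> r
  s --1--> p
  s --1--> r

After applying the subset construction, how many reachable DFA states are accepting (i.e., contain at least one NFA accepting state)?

Start state of the DFA: {p}.
{p} --0--> {q, r, s}  [new]
{p} --1--> {p, s}  [new]
{q, r, s} --0--> {q, r}  [new]
{q, r, s} --1--> {p, q, r, s}  [new]
{p, s} --0--> {q, r, s}  [seen]
{p, s} --1--> {p, r, s}  [new]
{q, r} --0--> {q, r}  [seen]
{q, r} --1--> {p, q, r, s}  [seen]
{p, q, r, s} --0--> {q, r, s}  [seen]
{p, q, r, s} --1--> {p, q, r, s}  [seen]
{p, r, s} --0--> {q, r, s}  [seen]
{p, r, s} --1--> {p, q, r, s}  [seen]
Reachable DFA states: {p}, {q, r, s}, {p, s}, {q, r}, {p, q, r, s}, {p, r, s}.
Accepting DFA states (contain an NFA accepting state): {p}, {q, r, s}, {p, s}, {p, q, r, s}, {p, r, s}.

5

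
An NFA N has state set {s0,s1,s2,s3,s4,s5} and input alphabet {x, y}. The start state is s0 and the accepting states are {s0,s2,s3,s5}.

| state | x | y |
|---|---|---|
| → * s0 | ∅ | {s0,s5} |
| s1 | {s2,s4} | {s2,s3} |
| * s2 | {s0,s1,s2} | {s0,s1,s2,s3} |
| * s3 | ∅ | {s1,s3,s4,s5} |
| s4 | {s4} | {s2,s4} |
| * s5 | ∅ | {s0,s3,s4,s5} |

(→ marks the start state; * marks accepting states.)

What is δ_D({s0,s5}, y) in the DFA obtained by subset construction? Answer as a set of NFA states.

{s0,s3,s4,s5}

δ(s0,y) = {s0,s5}; δ(s5,y) = {s0,s3,s4,s5}.
Union: {s0,s3,s4,s5}.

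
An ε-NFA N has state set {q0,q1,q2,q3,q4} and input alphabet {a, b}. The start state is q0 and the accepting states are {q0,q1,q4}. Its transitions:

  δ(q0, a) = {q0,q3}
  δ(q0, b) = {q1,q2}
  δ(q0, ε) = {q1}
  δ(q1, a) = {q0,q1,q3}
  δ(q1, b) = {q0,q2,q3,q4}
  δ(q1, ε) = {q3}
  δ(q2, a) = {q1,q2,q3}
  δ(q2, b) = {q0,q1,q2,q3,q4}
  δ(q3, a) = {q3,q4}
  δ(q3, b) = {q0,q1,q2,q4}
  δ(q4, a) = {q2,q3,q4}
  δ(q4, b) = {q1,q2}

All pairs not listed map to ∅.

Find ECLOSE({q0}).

{q0,q1,q3}

Begin with {q0}.
q0 →ε {q1}; add q1.
q1 →ε {q3}; add q3.
ε-closure = {q0,q1,q3}.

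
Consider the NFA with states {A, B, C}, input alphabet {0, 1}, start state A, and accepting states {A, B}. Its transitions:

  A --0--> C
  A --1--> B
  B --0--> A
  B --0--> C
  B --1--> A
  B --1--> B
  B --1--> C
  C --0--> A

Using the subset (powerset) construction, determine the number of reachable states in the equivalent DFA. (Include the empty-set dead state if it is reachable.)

Start state of the DFA: {A}.
{A} --0--> {C}  [new]
{A} --1--> {B}  [new]
{C} --0--> {A}  [seen]
{C} --1--> ∅  [new]
{B} --0--> {A, C}  [new]
{B} --1--> {A, B, C}  [new]
∅ --0--> ∅  [seen]
∅ --1--> ∅  [seen]
{A, C} --0--> {A, C}  [seen]
{A, C} --1--> {B}  [seen]
{A, B, C} --0--> {A, C}  [seen]
{A, B, C} --1--> {A, B, C}  [seen]
Reachable DFA states: {A}, {C}, {B}, ∅, {A, C}, {A, B, C}.

6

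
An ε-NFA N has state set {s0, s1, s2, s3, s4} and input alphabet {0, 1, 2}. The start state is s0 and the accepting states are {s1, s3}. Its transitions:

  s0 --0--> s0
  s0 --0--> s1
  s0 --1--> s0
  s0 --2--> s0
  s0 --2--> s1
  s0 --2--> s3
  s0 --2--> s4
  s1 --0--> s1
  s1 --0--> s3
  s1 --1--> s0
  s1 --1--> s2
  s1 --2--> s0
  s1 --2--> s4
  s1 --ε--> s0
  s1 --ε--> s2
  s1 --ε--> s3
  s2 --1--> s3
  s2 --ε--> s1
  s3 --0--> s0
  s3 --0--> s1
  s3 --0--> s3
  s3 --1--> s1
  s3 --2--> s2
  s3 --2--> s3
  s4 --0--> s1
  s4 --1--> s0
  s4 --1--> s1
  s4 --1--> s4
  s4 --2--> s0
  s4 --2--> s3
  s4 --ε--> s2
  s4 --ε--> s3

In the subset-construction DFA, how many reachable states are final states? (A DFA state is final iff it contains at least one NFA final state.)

Start state of the DFA: {s0} (ε-closure of the NFA start).
{s0} --0--> {s0, s1, s2, s3}  [new]
{s0} --1--> {s0}  [seen]
{s0} --2--> {s0, s1, s2, s3, s4}  [new]
{s0, s1, s2, s3} --0--> {s0, s1, s2, s3}  [seen]
{s0, s1, s2, s3} --1--> {s0, s1, s2, s3}  [seen]
{s0, s1, s2, s3} --2--> {s0, s1, s2, s3, s4}  [seen]
{s0, s1, s2, s3, s4} --0--> {s0, s1, s2, s3}  [seen]
{s0, s1, s2, s3, s4} --1--> {s0, s1, s2, s3, s4}  [seen]
{s0, s1, s2, s3, s4} --2--> {s0, s1, s2, s3, s4}  [seen]
Reachable DFA states: {s0}, {s0, s1, s2, s3}, {s0, s1, s2, s3, s4}.
Accepting DFA states (contain an NFA accepting state): {s0, s1, s2, s3}, {s0, s1, s2, s3, s4}.

2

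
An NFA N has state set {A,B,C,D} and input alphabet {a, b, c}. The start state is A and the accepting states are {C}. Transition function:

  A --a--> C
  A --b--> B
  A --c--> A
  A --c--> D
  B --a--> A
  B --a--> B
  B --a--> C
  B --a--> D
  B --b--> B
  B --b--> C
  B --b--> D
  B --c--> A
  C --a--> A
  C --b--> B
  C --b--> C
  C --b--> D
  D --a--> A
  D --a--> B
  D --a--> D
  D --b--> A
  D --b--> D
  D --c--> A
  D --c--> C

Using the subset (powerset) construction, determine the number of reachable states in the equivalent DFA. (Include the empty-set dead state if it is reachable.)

10

Start state of the DFA: {A}.
{A} --a--> {C}  [new]
{A} --b--> {B}  [new]
{A} --c--> {A,D}  [new]
{C} --a--> {A}  [seen]
{C} --b--> {B,C,D}  [new]
{C} --c--> ∅  [new]
{B} --a--> {A,B,C,D}  [new]
{B} --b--> {B,C,D}  [seen]
{B} --c--> {A}  [seen]
{A,D} --a--> {A,B,C,D}  [seen]
{A,D} --b--> {A,B,D}  [new]
{A,D} --c--> {A,C,D}  [new]
{B,C,D} --a--> {A,B,C,D}  [seen]
{B,C,D} --b--> {A,B,C,D}  [seen]
{B,C,D} --c--> {A,C}  [new]
∅ --a--> ∅  [seen]
∅ --b--> ∅  [seen]
∅ --c--> ∅  [seen]
{A,B,C,D} --a--> {A,B,C,D}  [seen]
{A,B,C,D} --b--> {A,B,C,D}  [seen]
{A,B,C,D} --c--> {A,C,D}  [seen]
{A,B,D} --a--> {A,B,C,D}  [seen]
{A,B,D} --b--> {A,B,C,D}  [seen]
{A,B,D} --c--> {A,C,D}  [seen]
{A,C,D} --a--> {A,B,C,D}  [seen]
{A,C,D} --b--> {A,B,C,D}  [seen]
{A,C,D} --c--> {A,C,D}  [seen]
{A,C} --a--> {A,C}  [seen]
{A,C} --b--> {B,C,D}  [seen]
{A,C} --c--> {A,D}  [seen]
Reachable DFA states: {A}, {C}, {B}, {A,D}, {B,C,D}, ∅, {A,B,C,D}, {A,B,D}, {A,C,D}, {A,C}.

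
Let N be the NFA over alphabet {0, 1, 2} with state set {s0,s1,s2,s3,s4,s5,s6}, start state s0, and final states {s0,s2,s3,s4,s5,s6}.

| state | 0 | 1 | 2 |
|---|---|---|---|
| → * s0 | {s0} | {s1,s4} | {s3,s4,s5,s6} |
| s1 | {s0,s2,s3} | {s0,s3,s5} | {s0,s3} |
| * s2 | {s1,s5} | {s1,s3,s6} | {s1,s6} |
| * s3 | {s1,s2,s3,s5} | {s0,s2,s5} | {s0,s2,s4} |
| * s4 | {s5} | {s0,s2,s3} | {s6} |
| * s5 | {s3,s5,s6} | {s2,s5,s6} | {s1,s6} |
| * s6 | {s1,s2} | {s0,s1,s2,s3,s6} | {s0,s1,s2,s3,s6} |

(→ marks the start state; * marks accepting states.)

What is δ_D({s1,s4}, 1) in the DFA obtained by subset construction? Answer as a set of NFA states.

{s0,s2,s3,s5}

δ(s1,1) = {s0,s3,s5}; δ(s4,1) = {s0,s2,s3}.
Union: {s0,s2,s3,s5}.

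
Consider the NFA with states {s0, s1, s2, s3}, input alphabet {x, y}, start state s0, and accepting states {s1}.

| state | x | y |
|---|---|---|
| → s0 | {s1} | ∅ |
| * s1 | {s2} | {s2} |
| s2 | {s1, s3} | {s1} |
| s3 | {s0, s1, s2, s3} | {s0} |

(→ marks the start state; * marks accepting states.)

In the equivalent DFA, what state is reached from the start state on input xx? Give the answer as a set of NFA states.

{s2}

Start: {s0}.
δ(s0,x) = {s1}.
Union: {s1}.
After x: {s1}.
δ(s1,x) = {s2}.
Union: {s2}.
After x: {s2}.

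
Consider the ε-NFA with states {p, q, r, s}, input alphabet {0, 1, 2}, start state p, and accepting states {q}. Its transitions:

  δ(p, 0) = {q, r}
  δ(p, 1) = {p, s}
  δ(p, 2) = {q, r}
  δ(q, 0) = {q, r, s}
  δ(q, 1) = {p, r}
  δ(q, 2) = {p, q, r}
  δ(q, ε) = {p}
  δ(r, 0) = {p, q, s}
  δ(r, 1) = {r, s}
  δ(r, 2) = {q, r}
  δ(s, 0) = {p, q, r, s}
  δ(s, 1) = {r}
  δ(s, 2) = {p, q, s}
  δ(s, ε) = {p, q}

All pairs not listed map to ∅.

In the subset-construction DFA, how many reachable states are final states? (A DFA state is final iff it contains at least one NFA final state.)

3

Start state of the DFA: {p} (ε-closure of the NFA start).
{p} --0--> {p, q, r}  [new]
{p} --1--> {p, q, s}  [new]
{p} --2--> {p, q, r}  [seen]
{p, q, r} --0--> {p, q, r, s}  [new]
{p, q, r} --1--> {p, q, r, s}  [seen]
{p, q, r} --2--> {p, q, r}  [seen]
{p, q, s} --0--> {p, q, r, s}  [seen]
{p, q, s} --1--> {p, q, r, s}  [seen]
{p, q, s} --2--> {p, q, r, s}  [seen]
{p, q, r, s} --0--> {p, q, r, s}  [seen]
{p, q, r, s} --1--> {p, q, r, s}  [seen]
{p, q, r, s} --2--> {p, q, r, s}  [seen]
Reachable DFA states: {p}, {p, q, r}, {p, q, s}, {p, q, r, s}.
Accepting DFA states (contain an NFA accepting state): {p, q, r}, {p, q, s}, {p, q, r, s}.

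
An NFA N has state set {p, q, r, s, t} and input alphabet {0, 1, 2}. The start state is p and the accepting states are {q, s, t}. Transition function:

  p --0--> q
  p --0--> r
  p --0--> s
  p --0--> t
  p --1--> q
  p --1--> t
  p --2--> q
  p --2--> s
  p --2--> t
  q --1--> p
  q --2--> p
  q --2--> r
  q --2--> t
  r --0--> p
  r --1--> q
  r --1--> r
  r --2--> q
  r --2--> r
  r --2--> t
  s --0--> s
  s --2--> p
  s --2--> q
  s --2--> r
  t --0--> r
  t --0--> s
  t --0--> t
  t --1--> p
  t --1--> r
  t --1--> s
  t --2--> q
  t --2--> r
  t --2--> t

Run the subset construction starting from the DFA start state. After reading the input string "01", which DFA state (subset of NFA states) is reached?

{p, q, r, s}

Start: {p}.
δ(p,0) = {q, r, s, t}.
Union: {q, r, s, t}.
After 0: {q, r, s, t}.
δ(q,1) = {p}; δ(r,1) = {q, r}; δ(s,1) = ∅; δ(t,1) = {p, r, s}.
Union: {p, q, r, s}.
After 1: {p, q, r, s}.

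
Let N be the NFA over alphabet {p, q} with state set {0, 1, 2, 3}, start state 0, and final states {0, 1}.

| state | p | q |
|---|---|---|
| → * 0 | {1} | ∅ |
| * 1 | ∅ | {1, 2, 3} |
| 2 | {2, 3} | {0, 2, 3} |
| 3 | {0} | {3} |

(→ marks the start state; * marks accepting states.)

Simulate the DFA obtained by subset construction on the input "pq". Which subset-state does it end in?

Start: {0}.
δ(0,p) = {1}.
Union: {1}.
After p: {1}.
δ(1,q) = {1, 2, 3}.
Union: {1, 2, 3}.
After q: {1, 2, 3}.

{1, 2, 3}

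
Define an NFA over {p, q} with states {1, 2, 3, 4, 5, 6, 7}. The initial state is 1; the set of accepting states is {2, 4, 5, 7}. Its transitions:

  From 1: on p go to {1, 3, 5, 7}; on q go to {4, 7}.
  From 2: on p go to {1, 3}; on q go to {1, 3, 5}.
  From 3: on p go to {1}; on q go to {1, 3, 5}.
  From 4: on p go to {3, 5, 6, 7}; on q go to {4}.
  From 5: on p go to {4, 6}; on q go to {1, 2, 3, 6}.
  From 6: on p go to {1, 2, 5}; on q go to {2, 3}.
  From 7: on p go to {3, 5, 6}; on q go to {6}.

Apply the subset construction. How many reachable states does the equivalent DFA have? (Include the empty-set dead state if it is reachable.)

Start state of the DFA: {1}.
{1} --p--> {1, 3, 5, 7}  [new]
{1} --q--> {4, 7}  [new]
{1, 3, 5, 7} --p--> {1, 3, 4, 5, 6, 7}  [new]
{1, 3, 5, 7} --q--> {1, 2, 3, 4, 5, 6, 7}  [new]
{4, 7} --p--> {3, 5, 6, 7}  [new]
{4, 7} --q--> {4, 6}  [new]
{1, 3, 4, 5, 6, 7} --p--> {1, 2, 3, 4, 5, 6, 7}  [seen]
{1, 3, 4, 5, 6, 7} --q--> {1, 2, 3, 4, 5, 6, 7}  [seen]
{1, 2, 3, 4, 5, 6, 7} --p--> {1, 2, 3, 4, 5, 6, 7}  [seen]
{1, 2, 3, 4, 5, 6, 7} --q--> {1, 2, 3, 4, 5, 6, 7}  [seen]
{3, 5, 6, 7} --p--> {1, 2, 3, 4, 5, 6}  [new]
{3, 5, 6, 7} --q--> {1, 2, 3, 5, 6}  [new]
{4, 6} --p--> {1, 2, 3, 5, 6, 7}  [new]
{4, 6} --q--> {2, 3, 4}  [new]
{1, 2, 3, 4, 5, 6} --p--> {1, 2, 3, 4, 5, 6, 7}  [seen]
{1, 2, 3, 4, 5, 6} --q--> {1, 2, 3, 4, 5, 6, 7}  [seen]
{1, 2, 3, 5, 6} --p--> {1, 2, 3, 4, 5, 6, 7}  [seen]
{1, 2, 3, 5, 6} --q--> {1, 2, 3, 4, 5, 6, 7}  [seen]
{1, 2, 3, 5, 6, 7} --p--> {1, 2, 3, 4, 5, 6, 7}  [seen]
{1, 2, 3, 5, 6, 7} --q--> {1, 2, 3, 4, 5, 6, 7}  [seen]
{2, 3, 4} --p--> {1, 3, 5, 6, 7}  [new]
{2, 3, 4} --q--> {1, 3, 4, 5}  [new]
{1, 3, 5, 6, 7} --p--> {1, 2, 3, 4, 5, 6, 7}  [seen]
{1, 3, 5, 6, 7} --q--> {1, 2, 3, 4, 5, 6, 7}  [seen]
{1, 3, 4, 5} --p--> {1, 3, 4, 5, 6, 7}  [seen]
{1, 3, 4, 5} --q--> {1, 2, 3, 4, 5, 6, 7}  [seen]
Reachable DFA states: {1}, {1, 3, 5, 7}, {4, 7}, {1, 3, 4, 5, 6, 7}, {1, 2, 3, 4, 5, 6, 7}, {3, 5, 6, 7}, {4, 6}, {1, 2, 3, 4, 5, 6}, {1, 2, 3, 5, 6}, {1, 2, 3, 5, 6, 7}, {2, 3, 4}, {1, 3, 5, 6, 7}, {1, 3, 4, 5}.

13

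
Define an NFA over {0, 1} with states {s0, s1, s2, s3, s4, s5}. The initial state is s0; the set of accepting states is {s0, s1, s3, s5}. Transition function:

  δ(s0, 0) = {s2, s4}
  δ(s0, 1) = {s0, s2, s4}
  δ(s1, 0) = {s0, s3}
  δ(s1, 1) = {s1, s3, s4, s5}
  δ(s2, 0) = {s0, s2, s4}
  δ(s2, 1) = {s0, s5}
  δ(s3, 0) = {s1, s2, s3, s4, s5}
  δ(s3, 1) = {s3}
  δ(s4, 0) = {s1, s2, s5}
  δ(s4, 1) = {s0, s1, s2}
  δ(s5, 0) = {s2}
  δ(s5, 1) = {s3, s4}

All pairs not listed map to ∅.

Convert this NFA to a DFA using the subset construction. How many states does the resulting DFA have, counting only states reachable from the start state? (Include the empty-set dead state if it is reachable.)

Start state of the DFA: {s0}.
{s0} --0--> {s2, s4}  [new]
{s0} --1--> {s0, s2, s4}  [new]
{s2, s4} --0--> {s0, s1, s2, s4, s5}  [new]
{s2, s4} --1--> {s0, s1, s2, s5}  [new]
{s0, s2, s4} --0--> {s0, s1, s2, s4, s5}  [seen]
{s0, s2, s4} --1--> {s0, s1, s2, s4, s5}  [seen]
{s0, s1, s2, s4, s5} --0--> {s0, s1, s2, s3, s4, s5}  [new]
{s0, s1, s2, s4, s5} --1--> {s0, s1, s2, s3, s4, s5}  [seen]
{s0, s1, s2, s5} --0--> {s0, s2, s3, s4}  [new]
{s0, s1, s2, s5} --1--> {s0, s1, s2, s3, s4, s5}  [seen]
{s0, s1, s2, s3, s4, s5} --0--> {s0, s1, s2, s3, s4, s5}  [seen]
{s0, s1, s2, s3, s4, s5} --1--> {s0, s1, s2, s3, s4, s5}  [seen]
{s0, s2, s3, s4} --0--> {s0, s1, s2, s3, s4, s5}  [seen]
{s0, s2, s3, s4} --1--> {s0, s1, s2, s3, s4, s5}  [seen]
Reachable DFA states: {s0}, {s2, s4}, {s0, s2, s4}, {s0, s1, s2, s4, s5}, {s0, s1, s2, s5}, {s0, s1, s2, s3, s4, s5}, {s0, s2, s3, s4}.

7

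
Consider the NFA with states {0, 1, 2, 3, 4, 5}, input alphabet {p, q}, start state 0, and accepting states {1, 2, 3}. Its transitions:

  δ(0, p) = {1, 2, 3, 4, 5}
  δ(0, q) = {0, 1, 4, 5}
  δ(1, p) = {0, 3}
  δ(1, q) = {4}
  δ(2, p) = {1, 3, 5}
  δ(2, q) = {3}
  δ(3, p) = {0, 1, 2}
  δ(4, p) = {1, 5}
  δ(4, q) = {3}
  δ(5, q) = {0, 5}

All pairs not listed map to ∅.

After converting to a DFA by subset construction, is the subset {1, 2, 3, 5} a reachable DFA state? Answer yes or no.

no

Start state of the DFA: {0}.
{0} --p--> {1, 2, 3, 4, 5}  [new]
{0} --q--> {0, 1, 4, 5}  [new]
{1, 2, 3, 4, 5} --p--> {0, 1, 2, 3, 5}  [new]
{1, 2, 3, 4, 5} --q--> {0, 3, 4, 5}  [new]
{0, 1, 4, 5} --p--> {0, 1, 2, 3, 4, 5}  [new]
{0, 1, 4, 5} --q--> {0, 1, 3, 4, 5}  [new]
{0, 1, 2, 3, 5} --p--> {0, 1, 2, 3, 4, 5}  [seen]
{0, 1, 2, 3, 5} --q--> {0, 1, 3, 4, 5}  [seen]
{0, 3, 4, 5} --p--> {0, 1, 2, 3, 4, 5}  [seen]
{0, 3, 4, 5} --q--> {0, 1, 3, 4, 5}  [seen]
{0, 1, 2, 3, 4, 5} --p--> {0, 1, 2, 3, 4, 5}  [seen]
{0, 1, 2, 3, 4, 5} --q--> {0, 1, 3, 4, 5}  [seen]
{0, 1, 3, 4, 5} --p--> {0, 1, 2, 3, 4, 5}  [seen]
{0, 1, 3, 4, 5} --q--> {0, 1, 3, 4, 5}  [seen]
Reachable DFA states: {0}, {1, 2, 3, 4, 5}, {0, 1, 4, 5}, {0, 1, 2, 3, 5}, {0, 3, 4, 5}, {0, 1, 2, 3, 4, 5}, {0, 1, 3, 4, 5}.
{1, 2, 3, 5} is not among them.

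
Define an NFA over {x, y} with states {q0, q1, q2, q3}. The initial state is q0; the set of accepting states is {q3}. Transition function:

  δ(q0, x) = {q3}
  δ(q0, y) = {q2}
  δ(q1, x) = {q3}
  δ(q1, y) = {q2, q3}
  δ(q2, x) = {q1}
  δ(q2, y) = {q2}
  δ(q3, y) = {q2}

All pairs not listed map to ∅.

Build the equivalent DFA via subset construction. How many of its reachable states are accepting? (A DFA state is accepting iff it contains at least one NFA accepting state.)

Start state of the DFA: {q0}.
{q0} --x--> {q3}  [new]
{q0} --y--> {q2}  [new]
{q3} --x--> ∅  [new]
{q3} --y--> {q2}  [seen]
{q2} --x--> {q1}  [new]
{q2} --y--> {q2}  [seen]
∅ --x--> ∅  [seen]
∅ --y--> ∅  [seen]
{q1} --x--> {q3}  [seen]
{q1} --y--> {q2, q3}  [new]
{q2, q3} --x--> {q1}  [seen]
{q2, q3} --y--> {q2}  [seen]
Reachable DFA states: {q0}, {q3}, {q2}, ∅, {q1}, {q2, q3}.
Accepting DFA states (contain an NFA accepting state): {q3}, {q2, q3}.

2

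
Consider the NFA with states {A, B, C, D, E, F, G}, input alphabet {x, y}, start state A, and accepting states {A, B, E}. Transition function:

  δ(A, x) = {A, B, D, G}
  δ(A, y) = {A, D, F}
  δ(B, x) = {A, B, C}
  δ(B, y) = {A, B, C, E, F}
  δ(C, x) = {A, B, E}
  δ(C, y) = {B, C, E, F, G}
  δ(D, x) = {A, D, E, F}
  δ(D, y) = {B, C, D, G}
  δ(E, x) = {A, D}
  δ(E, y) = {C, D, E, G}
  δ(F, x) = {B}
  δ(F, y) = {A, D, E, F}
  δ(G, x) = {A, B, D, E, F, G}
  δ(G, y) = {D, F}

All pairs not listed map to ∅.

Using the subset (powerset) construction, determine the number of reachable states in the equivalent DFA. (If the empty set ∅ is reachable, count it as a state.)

5

Start state of the DFA: {A}.
{A} --x--> {A, B, D, G}  [new]
{A} --y--> {A, D, F}  [new]
{A, B, D, G} --x--> {A, B, C, D, E, F, G}  [new]
{A, B, D, G} --y--> {A, B, C, D, E, F, G}  [seen]
{A, D, F} --x--> {A, B, D, E, F, G}  [new]
{A, D, F} --y--> {A, B, C, D, E, F, G}  [seen]
{A, B, C, D, E, F, G} --x--> {A, B, C, D, E, F, G}  [seen]
{A, B, C, D, E, F, G} --y--> {A, B, C, D, E, F, G}  [seen]
{A, B, D, E, F, G} --x--> {A, B, C, D, E, F, G}  [seen]
{A, B, D, E, F, G} --y--> {A, B, C, D, E, F, G}  [seen]
Reachable DFA states: {A}, {A, B, D, G}, {A, D, F}, {A, B, C, D, E, F, G}, {A, B, D, E, F, G}.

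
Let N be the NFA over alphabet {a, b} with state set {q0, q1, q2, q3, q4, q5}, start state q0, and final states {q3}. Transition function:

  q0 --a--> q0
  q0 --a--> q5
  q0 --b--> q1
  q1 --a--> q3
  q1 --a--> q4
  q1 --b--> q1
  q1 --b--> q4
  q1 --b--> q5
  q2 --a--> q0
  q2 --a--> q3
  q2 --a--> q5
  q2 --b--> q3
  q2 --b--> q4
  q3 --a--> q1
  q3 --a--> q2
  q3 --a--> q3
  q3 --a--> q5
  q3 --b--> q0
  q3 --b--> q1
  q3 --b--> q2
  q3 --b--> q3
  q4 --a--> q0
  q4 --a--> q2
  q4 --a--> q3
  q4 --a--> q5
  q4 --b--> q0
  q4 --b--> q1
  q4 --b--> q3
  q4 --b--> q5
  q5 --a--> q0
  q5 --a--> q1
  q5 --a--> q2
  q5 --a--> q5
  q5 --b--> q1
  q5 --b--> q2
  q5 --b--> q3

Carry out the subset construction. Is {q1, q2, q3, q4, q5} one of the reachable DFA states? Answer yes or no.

Start state of the DFA: {q0}.
{q0} --a--> {q0, q5}  [new]
{q0} --b--> {q1}  [new]
{q0, q5} --a--> {q0, q1, q2, q5}  [new]
{q0, q5} --b--> {q1, q2, q3}  [new]
{q1} --a--> {q3, q4}  [new]
{q1} --b--> {q1, q4, q5}  [new]
{q0, q1, q2, q5} --a--> {q0, q1, q2, q3, q4, q5}  [new]
{q0, q1, q2, q5} --b--> {q1, q2, q3, q4, q5}  [new]
{q1, q2, q3} --a--> {q0, q1, q2, q3, q4, q5}  [seen]
{q1, q2, q3} --b--> {q0, q1, q2, q3, q4, q5}  [seen]
{q3, q4} --a--> {q0, q1, q2, q3, q5}  [new]
{q3, q4} --b--> {q0, q1, q2, q3, q5}  [seen]
{q1, q4, q5} --a--> {q0, q1, q2, q3, q4, q5}  [seen]
{q1, q4, q5} --b--> {q0, q1, q2, q3, q4, q5}  [seen]
{q0, q1, q2, q3, q4, q5} --a--> {q0, q1, q2, q3, q4, q5}  [seen]
{q0, q1, q2, q3, q4, q5} --b--> {q0, q1, q2, q3, q4, q5}  [seen]
{q1, q2, q3, q4, q5} --a--> {q0, q1, q2, q3, q4, q5}  [seen]
{q1, q2, q3, q4, q5} --b--> {q0, q1, q2, q3, q4, q5}  [seen]
{q0, q1, q2, q3, q5} --a--> {q0, q1, q2, q3, q4, q5}  [seen]
{q0, q1, q2, q3, q5} --b--> {q0, q1, q2, q3, q4, q5}  [seen]
Reachable DFA states: {q0}, {q0, q5}, {q1}, {q0, q1, q2, q5}, {q1, q2, q3}, {q3, q4}, {q1, q4, q5}, {q0, q1, q2, q3, q4, q5}, {q1, q2, q3, q4, q5}, {q0, q1, q2, q3, q5}.
{q1, q2, q3, q4, q5} is among them.

yes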